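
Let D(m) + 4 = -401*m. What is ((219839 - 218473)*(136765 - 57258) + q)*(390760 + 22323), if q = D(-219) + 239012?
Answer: 44998531128287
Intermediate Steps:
D(m) = -4 - 401*m
q = 326827 (q = (-4 - 401*(-219)) + 239012 = (-4 + 87819) + 239012 = 87815 + 239012 = 326827)
((219839 - 218473)*(136765 - 57258) + q)*(390760 + 22323) = ((219839 - 218473)*(136765 - 57258) + 326827)*(390760 + 22323) = (1366*79507 + 326827)*413083 = (108606562 + 326827)*413083 = 108933389*413083 = 44998531128287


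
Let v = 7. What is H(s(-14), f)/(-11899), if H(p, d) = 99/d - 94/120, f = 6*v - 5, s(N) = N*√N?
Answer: -4201/26415780 ≈ -0.00015903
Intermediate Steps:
s(N) = N^(3/2)
f = 37 (f = 6*7 - 5 = 42 - 5 = 37)
H(p, d) = -47/60 + 99/d (H(p, d) = 99/d - 94*1/120 = 99/d - 47/60 = -47/60 + 99/d)
H(s(-14), f)/(-11899) = (-47/60 + 99/37)/(-11899) = (-47/60 + 99*(1/37))*(-1/11899) = (-47/60 + 99/37)*(-1/11899) = (4201/2220)*(-1/11899) = -4201/26415780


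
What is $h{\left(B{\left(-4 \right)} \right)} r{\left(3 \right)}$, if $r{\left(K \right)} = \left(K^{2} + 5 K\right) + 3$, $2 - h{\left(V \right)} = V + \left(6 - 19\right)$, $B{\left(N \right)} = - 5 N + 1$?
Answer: $-162$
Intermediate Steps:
$B{\left(N \right)} = 1 - 5 N$
$h{\left(V \right)} = 15 - V$ ($h{\left(V \right)} = 2 - \left(V + \left(6 - 19\right)\right) = 2 - \left(V - 13\right) = 2 - \left(-13 + V\right) = 15 - V$)
$r{\left(K \right)} = 3 + K^{2} + 5 K$
$h{\left(B{\left(-4 \right)} \right)} r{\left(3 \right)} = \left(15 - \left(1 - -20\right)\right) \left(3 + 3^{2} + 5 \cdot 3\right) = \left(15 - \left(1 + 20\right)\right) \left(3 + 9 + 15\right) = \left(15 - 21\right) 27 = \left(-6\right) 27 = -162$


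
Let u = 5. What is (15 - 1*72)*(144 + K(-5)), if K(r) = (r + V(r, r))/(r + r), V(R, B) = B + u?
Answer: -16473/2 ≈ -8236.5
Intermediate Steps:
V(R, B) = 5 + B (V(R, B) = B + 5 = 5 + B)
K(r) = (5 + 2*r)/(2*r) (K(r) = (r + (5 + r))/(r + r) = (5 + 2*r)/((2*r)) = (5 + 2*r)*(1/(2*r)) = (5 + 2*r)/(2*r))
(15 - 1*72)*(144 + K(-5)) = (15 - 1*72)*(144 + (5/2 - 5)/(-5)) = (15 - 72)*(144 - 1/5*(-5/2)) = -57*(144 + 1/2) = -57*289/2 = -16473/2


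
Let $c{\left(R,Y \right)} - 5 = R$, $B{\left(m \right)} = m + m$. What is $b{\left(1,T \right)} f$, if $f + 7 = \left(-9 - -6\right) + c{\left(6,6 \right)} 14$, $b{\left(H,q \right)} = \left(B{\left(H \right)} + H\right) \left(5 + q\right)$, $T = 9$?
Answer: $6048$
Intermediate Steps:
$B{\left(m \right)} = 2 m$
$c{\left(R,Y \right)} = 5 + R$
$b{\left(H,q \right)} = 3 H \left(5 + q\right)$ ($b{\left(H,q \right)} = \left(2 H + H\right) \left(5 + q\right) = 3 H \left(5 + q\right)$)
$f = 144$ ($f = -7 + \left(\left(-9 - -6\right) + \left(5 + 6\right) 14\right) = -7 + \left(\left(-9 + 6\right) + 11 \cdot 14\right) = -7 + \left(-3 + 154\right) = -7 + 151 = 144$)
$b{\left(1,T \right)} f = 3 \cdot 1 \left(5 + 9\right) 144 = 3 \cdot 1 \cdot 14 \cdot 144 = 42 \cdot 144 = 6048$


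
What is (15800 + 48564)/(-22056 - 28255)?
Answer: -64364/50311 ≈ -1.2793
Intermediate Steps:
(15800 + 48564)/(-22056 - 28255) = 64364/(-50311) = 64364*(-1/50311) = -64364/50311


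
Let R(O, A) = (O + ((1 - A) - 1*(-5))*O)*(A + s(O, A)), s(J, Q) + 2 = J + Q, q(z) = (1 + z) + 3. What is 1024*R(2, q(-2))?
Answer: 40960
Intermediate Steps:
q(z) = 4 + z
s(J, Q) = -2 + J + Q (s(J, Q) = -2 + (J + Q) = -2 + J + Q)
R(O, A) = (O + O*(6 - A))*(-2 + O + 2*A) (R(O, A) = (O + ((1 - A) - 1*(-5))*O)*(A + (-2 + O + A)) = (O + ((1 - A) + 5)*O)*(A + (-2 + A + O)) = (O + (6 - A)*O)*(-2 + O + 2*A) = (O + O*(6 - A))*(-2 + O + 2*A))
1024*R(2, q(-2)) = 1024*(2*(-14 - 2*(4 - 2)² + 7*2 + 16*(4 - 2) - 1*(4 - 2)*2)) = 1024*(2*(-14 - 2*2² + 14 + 16*2 - 1*2*2)) = 1024*(2*(-14 - 2*4 + 14 + 32 - 4)) = 1024*(2*(-14 - 8 + 14 + 32 - 4)) = 1024*(2*20) = 1024*40 = 40960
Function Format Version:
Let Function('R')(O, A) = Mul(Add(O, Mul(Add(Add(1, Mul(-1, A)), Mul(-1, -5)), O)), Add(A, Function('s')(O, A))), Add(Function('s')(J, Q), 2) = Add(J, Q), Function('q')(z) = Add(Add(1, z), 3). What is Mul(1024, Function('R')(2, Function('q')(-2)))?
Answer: 40960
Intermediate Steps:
Function('q')(z) = Add(4, z)
Function('s')(J, Q) = Add(-2, J, Q) (Function('s')(J, Q) = Add(-2, Add(J, Q)) = Add(-2, J, Q))
Function('R')(O, A) = Mul(Add(O, Mul(O, Add(6, Mul(-1, A)))), Add(-2, O, Mul(2, A))) (Function('R')(O, A) = Mul(Add(O, Mul(Add(Add(1, Mul(-1, A)), Mul(-1, -5)), O)), Add(A, Add(-2, O, A))) = Mul(Add(O, Mul(Add(Add(1, Mul(-1, A)), 5), O)), Add(A, Add(-2, A, O))) = Mul(Add(O, Mul(Add(6, Mul(-1, A)), O)), Add(-2, O, Mul(2, A))) = Mul(Add(O, Mul(O, Add(6, Mul(-1, A)))), Add(-2, O, Mul(2, A))))
Mul(1024, Function('R')(2, Function('q')(-2))) = Mul(1024, Mul(2, Add(-14, Mul(-2, Pow(Add(4, -2), 2)), Mul(7, 2), Mul(16, Add(4, -2)), Mul(-1, Add(4, -2), 2)))) = Mul(1024, Mul(2, Add(-14, Mul(-2, Pow(2, 2)), 14, Mul(16, 2), Mul(-1, 2, 2)))) = Mul(1024, Mul(2, Add(-14, Mul(-2, 4), 14, 32, -4))) = Mul(1024, Mul(2, Add(-14, -8, 14, 32, -4))) = Mul(1024, Mul(2, 20)) = Mul(1024, 40) = 40960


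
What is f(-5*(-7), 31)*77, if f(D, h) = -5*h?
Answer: -11935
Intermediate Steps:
f(-5*(-7), 31)*77 = -5*31*77 = -155*77 = -11935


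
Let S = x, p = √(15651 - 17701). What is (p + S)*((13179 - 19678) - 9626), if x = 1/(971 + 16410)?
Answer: -16125/17381 - 80625*I*√82 ≈ -0.92774 - 7.3009e+5*I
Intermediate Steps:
x = 1/17381 ≈ 5.7534e-5
p = 5*I*√82 (p = √(-2050) = 5*I*√82 ≈ 45.277*I)
S = 1/17381 ≈ 5.7534e-5
(p + S)*((13179 - 19678) - 9626) = (5*I*√82 + 1/17381)*((13179 - 19678) - 9626) = (1/17381 + 5*I*√82)*(-6499 - 9626) = (1/17381 + 5*I*√82)*(-16125) = -16125/17381 - 80625*I*√82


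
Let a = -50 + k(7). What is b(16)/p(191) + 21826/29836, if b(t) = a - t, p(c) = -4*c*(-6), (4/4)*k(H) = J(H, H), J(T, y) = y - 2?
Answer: 24557597/34192056 ≈ 0.71823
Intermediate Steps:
J(T, y) = -2 + y
k(H) = -2 + H
p(c) = 24*c
a = -45 (a = -50 + (-2 + 7) = -50 + 5 = -45)
b(t) = -45 - t
b(16)/p(191) + 21826/29836 = (-45 - 1*16)/((24*191)) + 21826/29836 = (-45 - 16)/4584 + 21826*(1/29836) = -61*1/4584 + 10913/14918 = -61/4584 + 10913/14918 = 24557597/34192056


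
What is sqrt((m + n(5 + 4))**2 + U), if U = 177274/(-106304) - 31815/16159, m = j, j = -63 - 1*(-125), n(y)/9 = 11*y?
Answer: sqrt(15177246866500862)/129272 ≈ 953.00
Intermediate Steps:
n(y) = 99*y (n(y) = 9*(11*y) = 99*y)
j = 62 (j = -63 + 125 = 62)
m = 62
U = -1880383/517088 (U = 177274*(-1/106304) - 31815*1/16159 = -587/352 - 31815/16159 = -1880383/517088 ≈ -3.6365)
sqrt((m + n(5 + 4))**2 + U) = sqrt((62 + 99*(5 + 4))**2 - 1880383/517088) = sqrt((62 + 99*9)**2 - 1880383/517088) = sqrt((62 + 891)**2 - 1880383/517088) = sqrt(953**2 - 1880383/517088) = sqrt(908209 - 1880383/517088) = sqrt(469622095009/517088) = sqrt(15177246866500862)/129272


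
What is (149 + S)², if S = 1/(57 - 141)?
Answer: 156625225/7056 ≈ 22197.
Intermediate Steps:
S = -1/84 (S = 1/(-84) = -1/84 ≈ -0.011905)
(149 + S)² = (149 - 1/84)² = (12515/84)² = 156625225/7056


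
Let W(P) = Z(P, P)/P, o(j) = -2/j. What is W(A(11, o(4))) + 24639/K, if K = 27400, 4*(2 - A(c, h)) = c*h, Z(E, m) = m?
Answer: 52039/27400 ≈ 1.8992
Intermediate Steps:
A(c, h) = 2 - c*h/4
W(P) = 1 (W(P) = P/P = 1)
W(A(11, o(4))) + 24639/K = 1 + 24639/27400 = 52039/27400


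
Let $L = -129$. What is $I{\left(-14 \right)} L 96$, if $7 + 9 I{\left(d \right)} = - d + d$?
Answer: $9632$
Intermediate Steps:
$I{\left(d \right)} = - \frac{7}{9}$ ($I{\left(d \right)} = - \frac{7}{9} + \frac{- d + d}{9} = - \frac{7}{9} + \frac{1}{9} \cdot 0 = - \frac{7}{9} + 0 = - \frac{7}{9}$)
$I{\left(-14 \right)} L 96 = \left(- \frac{7}{9}\right) \left(-129\right) 96 = \frac{301}{3} \cdot 96 = 9632$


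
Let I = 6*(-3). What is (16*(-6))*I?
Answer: 1728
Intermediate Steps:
I = -18
(16*(-6))*I = (16*(-6))*(-18) = -96*(-18) = 1728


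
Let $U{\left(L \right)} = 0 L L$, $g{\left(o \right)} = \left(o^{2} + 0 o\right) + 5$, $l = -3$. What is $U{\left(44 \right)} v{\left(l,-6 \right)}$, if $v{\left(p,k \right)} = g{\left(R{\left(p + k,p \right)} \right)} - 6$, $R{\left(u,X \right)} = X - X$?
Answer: $0$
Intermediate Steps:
$R{\left(u,X \right)} = 0$
$g{\left(o \right)} = 5 + o^{2}$ ($g{\left(o \right)} = \left(o^{2} + 0\right) + 5 = o^{2} + 5 = 5 + o^{2}$)
$U{\left(L \right)} = 0$ ($U{\left(L \right)} = 0 L = 0$)
$v{\left(p,k \right)} = -1$ ($v{\left(p,k \right)} = \left(5 + 0^{2}\right) - 6 = \left(5 + 0\right) - 6 = 5 - 6 = -1$)
$U{\left(44 \right)} v{\left(l,-6 \right)} = 0 \left(-1\right) = 0$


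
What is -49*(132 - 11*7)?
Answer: -2695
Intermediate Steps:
-49*(132 - 11*7) = -49*(132 - 77) = -49*55 = -2695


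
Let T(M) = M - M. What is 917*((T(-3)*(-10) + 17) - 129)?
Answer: -102704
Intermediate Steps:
T(M) = 0
917*((T(-3)*(-10) + 17) - 129) = 917*((0*(-10) + 17) - 129) = 917*((0 + 17) - 129) = 917*(17 - 129) = 917*(-112) = -102704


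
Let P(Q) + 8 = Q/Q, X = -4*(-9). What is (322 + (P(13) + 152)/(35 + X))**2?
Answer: 529322049/5041 ≈ 1.0500e+5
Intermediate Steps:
X = 36
P(Q) = -7 (P(Q) = -8 + Q/Q = -8 + 1 = -7)
(322 + (P(13) + 152)/(35 + X))**2 = (322 + (-7 + 152)/(35 + 36))**2 = (322 + 145/71)**2 = (23007/71)**2 = 529322049/5041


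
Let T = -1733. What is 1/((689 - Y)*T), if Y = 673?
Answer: -1/27728 ≈ -3.6065e-5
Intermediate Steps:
1/((689 - Y)*T) = 1/((689 - 1*673)*(-1733)) = 1/((689 - 673)*(-1733)) = 1/(16*(-1733)) = 1/(-27728) = -1/27728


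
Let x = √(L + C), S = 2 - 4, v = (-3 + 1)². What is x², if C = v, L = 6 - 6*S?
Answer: 22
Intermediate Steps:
v = 4 (v = (-2)² = 4)
S = -2
L = 18 (L = 6 - 6*(-2) = 6 + 12 = 18)
C = 4
x = √22 (x = √(18 + 4) = √22 ≈ 4.6904)
x² = (√22)² = 22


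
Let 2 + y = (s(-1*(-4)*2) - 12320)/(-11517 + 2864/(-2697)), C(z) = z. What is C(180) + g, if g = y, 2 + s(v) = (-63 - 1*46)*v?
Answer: 5565014132/31064213 ≈ 179.15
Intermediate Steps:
s(v) = -2 - 109*v (s(v) = -2 + (-63 - 1*46)*v = -2 + (-63 - 46)*v = -2 - 109*v)
y = -26544208/31064213 (y = -2 + ((-2 - 109*(-1*(-4))*2) - 12320)/(-11517 + 2864/(-2697)) = -2 + ((-2 - 436*2) - 12320)/(-11517 + 2864*(-1/2697)) = -2 + ((-2 - 109*8) - 12320)/(-11517 - 2864/2697) = -2 + ((-2 - 872) - 12320)/(-31064213/2697) = -2 + (-874 - 12320)*(-2697/31064213) = -2 - 13194*(-2697/31064213) = -2 + 35584218/31064213 = -26544208/31064213 ≈ -0.85450)
g = -26544208/31064213 ≈ -0.85450
C(180) + g = 180 - 26544208/31064213 = 5565014132/31064213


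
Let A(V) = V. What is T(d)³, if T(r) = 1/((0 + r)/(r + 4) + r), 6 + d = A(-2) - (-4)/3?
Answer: -216/15625 ≈ -0.013824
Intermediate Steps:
d = -20/3 (d = -6 + (-2 - (-4)/3) = -6 + (-2 - 1*(-4/3)) = -6 + (-2 + 4/3) = -6 - ⅔ = -20/3 ≈ -6.6667)
T(r) = 1/(r + r/(4 + r)) (T(r) = 1/(r/(4 + r) + r) = 1/(r + r/(4 + r)))
T(d)³ = ((4 - 20/3)/((-20/3)*(5 - 20/3)))³ = (-3/20*(-8/3)/(-5/3))³ = (-3/20*(-⅗)*(-8/3))³ = (-6/25)³ = -216/15625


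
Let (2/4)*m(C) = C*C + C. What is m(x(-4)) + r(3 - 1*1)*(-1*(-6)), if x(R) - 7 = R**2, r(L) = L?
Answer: 1116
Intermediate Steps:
x(R) = 7 + R**2
m(C) = 2*C + 2*C**2 (m(C) = 2*(C*C + C) = 2*(C**2 + C) = 2*(C + C**2) = 2*C + 2*C**2)
m(x(-4)) + r(3 - 1*1)*(-1*(-6)) = 2*(7 + (-4)**2)*(1 + (7 + (-4)**2)) + (3 - 1*1)*(-1*(-6)) = 2*(7 + 16)*(1 + (7 + 16)) + (3 - 1)*6 = 2*23*(1 + 23) + 2*6 = 2*23*24 + 12 = 1104 + 12 = 1116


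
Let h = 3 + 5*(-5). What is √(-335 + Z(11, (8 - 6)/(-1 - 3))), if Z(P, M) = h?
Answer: I*√357 ≈ 18.894*I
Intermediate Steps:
h = -22 (h = 3 - 25 = -22)
Z(P, M) = -22
√(-335 + Z(11, (8 - 6)/(-1 - 3))) = √(-335 - 22) = √(-357) = I*√357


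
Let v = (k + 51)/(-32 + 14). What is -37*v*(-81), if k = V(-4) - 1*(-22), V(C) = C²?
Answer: -29637/2 ≈ -14819.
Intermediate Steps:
k = 38 (k = (-4)² - 1*(-22) = 16 + 22 = 38)
v = -89/18 (v = (38 + 51)/(-32 + 14) = 89/(-18) = 89*(-1/18) = -89/18 ≈ -4.9444)
-37*v*(-81) = -37*(-89/18)*(-81) = (3293/18)*(-81) = -29637/2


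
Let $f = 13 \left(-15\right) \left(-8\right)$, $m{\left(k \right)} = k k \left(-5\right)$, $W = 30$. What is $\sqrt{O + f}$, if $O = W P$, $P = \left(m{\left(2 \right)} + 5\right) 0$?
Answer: $2 \sqrt{390} \approx 39.497$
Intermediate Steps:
$m{\left(k \right)} = - 5 k^{2}$ ($m{\left(k \right)} = k^{2} \left(-5\right) = - 5 k^{2}$)
$P = 0$ ($P = \left(- 5 \cdot 2^{2} + 5\right) 0 = \left(\left(-5\right) 4 + 5\right) 0 = \left(-20 + 5\right) 0 = \left(-15\right) 0 = 0$)
$O = 0$ ($O = 30 \cdot 0 = 0$)
$f = 1560$ ($f = \left(-195\right) \left(-8\right) = 1560$)
$\sqrt{O + f} = \sqrt{0 + 1560} = \sqrt{1560} = 2 \sqrt{390}$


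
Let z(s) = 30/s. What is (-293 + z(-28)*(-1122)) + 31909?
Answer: 229727/7 ≈ 32818.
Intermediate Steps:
(-293 + z(-28)*(-1122)) + 31909 = (-293 + (30/(-28))*(-1122)) + 31909 = (-293 + (30*(-1/28))*(-1122)) + 31909 = (-293 - 15/14*(-1122)) + 31909 = (-293 + 8415/7) + 31909 = 6364/7 + 31909 = 229727/7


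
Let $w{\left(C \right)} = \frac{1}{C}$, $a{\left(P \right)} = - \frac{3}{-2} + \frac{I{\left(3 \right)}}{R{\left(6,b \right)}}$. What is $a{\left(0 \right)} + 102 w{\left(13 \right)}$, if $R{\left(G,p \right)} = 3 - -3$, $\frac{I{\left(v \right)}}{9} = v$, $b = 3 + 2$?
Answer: $\frac{180}{13} \approx 13.846$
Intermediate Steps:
$b = 5$
$I{\left(v \right)} = 9 v$
$R{\left(G,p \right)} = 6$ ($R{\left(G,p \right)} = 3 + 3 = 6$)
$a{\left(P \right)} = 6$ ($a{\left(P \right)} = - \frac{3}{-2} + \frac{9 \cdot 3}{6} = \left(-3\right) \left(- \frac{1}{2}\right) + 27 \cdot \frac{1}{6} = \frac{3}{2} + \frac{9}{2} = 6$)
$a{\left(0 \right)} + 102 w{\left(13 \right)} = 6 + \frac{102}{13} = \frac{180}{13}$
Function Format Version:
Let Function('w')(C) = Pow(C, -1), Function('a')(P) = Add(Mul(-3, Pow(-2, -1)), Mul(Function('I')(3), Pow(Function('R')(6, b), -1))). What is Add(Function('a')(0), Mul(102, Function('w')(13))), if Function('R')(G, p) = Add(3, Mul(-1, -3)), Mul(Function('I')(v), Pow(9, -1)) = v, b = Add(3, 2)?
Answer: Rational(180, 13) ≈ 13.846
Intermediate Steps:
b = 5
Function('I')(v) = Mul(9, v)
Function('R')(G, p) = 6 (Function('R')(G, p) = Add(3, 3) = 6)
Function('a')(P) = 6 (Function('a')(P) = Add(Mul(-3, Pow(-2, -1)), Mul(Mul(9, 3), Pow(6, -1))) = Add(Mul(-3, Rational(-1, 2)), Mul(27, Rational(1, 6))) = Add(Rational(3, 2), Rational(9, 2)) = 6)
Add(Function('a')(0), Mul(102, Function('w')(13))) = Add(6, Mul(102, Pow(13, -1))) = Add(6, Mul(102, Rational(1, 13))) = Add(6, Rational(102, 13)) = Rational(180, 13)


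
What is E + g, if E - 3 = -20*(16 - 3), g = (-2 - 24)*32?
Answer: -1089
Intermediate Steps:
g = -832 (g = -26*32 = -832)
E = -257 (E = 3 - 20*(16 - 3) = 3 - 20*13 = 3 - 260 = -257)
E + g = -257 - 832 = -1089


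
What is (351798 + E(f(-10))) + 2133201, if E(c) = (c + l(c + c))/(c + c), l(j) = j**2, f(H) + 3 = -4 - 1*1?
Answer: 4969967/2 ≈ 2.4850e+6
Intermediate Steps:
f(H) = -8 (f(H) = -3 + (-4 - 1*1) = -3 + (-4 - 1) = -3 - 5 = -8)
E(c) = (c + 4*c**2)/(2*c) (E(c) = (c + (c + c)**2)/(c + c) = (c + (2*c)**2)/((2*c)) = (c + 4*c**2)*(1/(2*c)) = (c + 4*c**2)/(2*c))
(351798 + E(f(-10))) + 2133201 = (351798 + (1/2 + 2*(-8))) + 2133201 = (351798 + (1/2 - 16)) + 2133201 = (351798 - 31/2) + 2133201 = 703565/2 + 2133201 = 4969967/2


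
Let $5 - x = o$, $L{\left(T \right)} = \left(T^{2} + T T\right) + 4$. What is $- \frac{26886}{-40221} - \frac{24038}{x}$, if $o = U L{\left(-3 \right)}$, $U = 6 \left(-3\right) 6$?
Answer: $- \frac{300938944}{31922067} \approx -9.4273$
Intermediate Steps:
$L{\left(T \right)} = 4 + 2 T^{2}$ ($L{\left(T \right)} = \left(T^{2} + T^{2}\right) + 4 = 2 T^{2} + 4 = 4 + 2 T^{2}$)
$U = -108$ ($U = \left(-18\right) 6 = -108$)
$o = -2376$ ($o = - 108 \left(4 + 2 \left(-3\right)^{2}\right) = - 108 \left(4 + 2 \cdot 9\right) = - 108 \left(4 + 18\right) = \left(-108\right) 22 = -2376$)
$x = 2381$ ($x = 5 - -2376 = 5 + 2376 = 2381$)
$- \frac{26886}{-40221} - \frac{24038}{x} = - \frac{26886}{-40221} - \frac{24038}{2381} = \left(-26886\right) \left(- \frac{1}{40221}\right) - \frac{24038}{2381} = \frac{8962}{13407} - \frac{24038}{2381} = - \frac{300938944}{31922067}$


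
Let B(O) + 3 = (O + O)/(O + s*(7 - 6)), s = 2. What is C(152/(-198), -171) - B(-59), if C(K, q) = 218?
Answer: 12479/57 ≈ 218.93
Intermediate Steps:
B(O) = -3 + 2*O/(2 + O) (B(O) = -3 + (O + O)/(O + 2*(7 - 6)) = -3 + (2*O)/(O + 2*1) = -3 + (2*O)/(O + 2) = -3 + (2*O)/(2 + O) = -3 + 2*O/(2 + O))
C(152/(-198), -171) - B(-59) = 218 - (-6 - 1*(-59))/(2 - 59) = 218 - (-6 + 59)/(-57) = 218 - (-1)*53/57 = 218 - 1*(-53/57) = 218 + 53/57 = 12479/57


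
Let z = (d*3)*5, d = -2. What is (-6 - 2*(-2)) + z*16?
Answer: -482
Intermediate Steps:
z = -30 (z = -2*3*5 = -6*5 = -30)
(-6 - 2*(-2)) + z*16 = (-6 - 2*(-2)) - 30*16 = (-6 + 4) - 480 = -2 - 480 = -482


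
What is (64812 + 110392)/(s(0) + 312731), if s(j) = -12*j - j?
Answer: 175204/312731 ≈ 0.56024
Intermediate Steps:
s(j) = -13*j
(64812 + 110392)/(s(0) + 312731) = (64812 + 110392)/(-13*0 + 312731) = 175204/(0 + 312731) = 175204/312731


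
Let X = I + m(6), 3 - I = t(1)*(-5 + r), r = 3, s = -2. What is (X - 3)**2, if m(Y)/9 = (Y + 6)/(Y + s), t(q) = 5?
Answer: 1369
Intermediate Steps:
m(Y) = 9*(6 + Y)/(-2 + Y) (m(Y) = 9*((Y + 6)/(Y - 2)) = 9*((6 + Y)/(-2 + Y)) = 9*(6 + Y)/(-2 + Y))
I = 13 (I = 3 - 5*(-5 + 3) = 3 - 5*(-2) = 3 - 1*(-10) = 3 + 10 = 13)
X = 40 (X = 13 + 9*(6 + 6)/(-2 + 6) = 13 + 9*12/4 = 13 + 9*(1/4)*12 = 13 + 27 = 40)
(X - 3)**2 = (40 - 3)**2 = 37**2 = 1369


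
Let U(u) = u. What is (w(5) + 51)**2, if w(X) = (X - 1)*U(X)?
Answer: 5041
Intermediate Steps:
w(X) = X*(-1 + X) (w(X) = (X - 1)*X = (-1 + X)*X = X*(-1 + X))
(w(5) + 51)**2 = (5*(-1 + 5) + 51)**2 = (5*4 + 51)**2 = (20 + 51)**2 = 71**2 = 5041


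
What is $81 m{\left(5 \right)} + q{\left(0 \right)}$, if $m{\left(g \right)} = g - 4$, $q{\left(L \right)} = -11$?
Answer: $70$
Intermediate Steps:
$m{\left(g \right)} = -4 + g$
$81 m{\left(5 \right)} + q{\left(0 \right)} = 81 \left(-4 + 5\right) - 11 = 81 \cdot 1 - 11 = 81 - 11 = 70$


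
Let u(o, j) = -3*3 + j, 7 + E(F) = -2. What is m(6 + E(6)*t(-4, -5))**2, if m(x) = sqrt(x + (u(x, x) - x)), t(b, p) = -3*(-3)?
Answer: -84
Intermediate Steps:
E(F) = -9 (E(F) = -7 - 2 = -9)
t(b, p) = 9
u(o, j) = -9 + j
m(x) = sqrt(-9 + x) (m(x) = sqrt(x + ((-9 + x) - x)) = sqrt(x - 9) = sqrt(-9 + x))
m(6 + E(6)*t(-4, -5))**2 = (sqrt(-9 + (6 - 9*9)))**2 = (sqrt(-9 + (6 - 81)))**2 = (sqrt(-9 - 75))**2 = (sqrt(-84))**2 = (2*I*sqrt(21))**2 = -84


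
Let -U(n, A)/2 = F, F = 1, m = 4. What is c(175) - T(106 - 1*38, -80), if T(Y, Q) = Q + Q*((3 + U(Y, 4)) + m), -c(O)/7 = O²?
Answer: -213895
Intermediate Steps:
U(n, A) = -2 (U(n, A) = -2*1 = -2)
c(O) = -7*O²
T(Y, Q) = 6*Q (T(Y, Q) = Q + Q*((3 - 2) + 4) = Q + Q*(1 + 4) = Q + Q*5 = Q + 5*Q = 6*Q)
c(175) - T(106 - 1*38, -80) = -7*175² - 6*(-80) = -7*30625 - 1*(-480) = -214375 + 480 = -213895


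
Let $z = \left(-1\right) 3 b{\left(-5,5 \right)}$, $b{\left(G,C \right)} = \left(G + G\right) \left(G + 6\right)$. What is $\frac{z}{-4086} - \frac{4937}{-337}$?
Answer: $\frac{3360412}{229497} \approx 14.643$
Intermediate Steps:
$b{\left(G,C \right)} = 2 G \left(6 + G\right)$
$z = 30$ ($z = \left(-1\right) 3 \cdot 2 \left(-5\right) \left(6 - 5\right) = - 3 \cdot 2 \left(-5\right) 1 = \left(-3\right) \left(-10\right) = 30$)
$\frac{z}{-4086} - \frac{4937}{-337} = \frac{30}{-4086} - \frac{4937}{-337} = 30 \left(- \frac{1}{4086}\right) - - \frac{4937}{337} = - \frac{5}{681} + \frac{4937}{337} = \frac{3360412}{229497}$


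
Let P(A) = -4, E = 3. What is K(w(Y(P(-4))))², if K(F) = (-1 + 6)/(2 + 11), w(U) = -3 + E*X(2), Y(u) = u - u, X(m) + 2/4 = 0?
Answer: 25/169 ≈ 0.14793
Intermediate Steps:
X(m) = -½ (X(m) = -½ + 0 = -½)
Y(u) = 0
w(U) = -9/2 (w(U) = -3 + 3*(-½) = -3 - 3/2 = -9/2)
K(F) = 5/13
K(w(Y(P(-4))))² = (5/13)² = 25/169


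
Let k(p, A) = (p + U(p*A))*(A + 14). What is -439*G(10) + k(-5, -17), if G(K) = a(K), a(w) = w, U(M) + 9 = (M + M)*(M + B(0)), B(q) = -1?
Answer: -47188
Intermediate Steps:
U(M) = -9 + 2*M*(-1 + M) (U(M) = -9 + (M + M)*(M - 1) = -9 + (2*M)*(-1 + M) = -9 + 2*M*(-1 + M))
k(p, A) = (14 + A)*(-9 + p - 2*A*p + 2*A²*p²) (k(p, A) = (p + (-9 - 2*p*A + 2*(p*A)²))*(A + 14) = (p + (-9 - 2*A*p + 2*(A*p)²))*(14 + A) = (p + (-9 - 2*A*p + 2*(A²*p²)))*(14 + A) = (p + (-9 - 2*A*p + 2*A²*p²))*(14 + A) = (-9 + p - 2*A*p + 2*A²*p²)*(14 + A) = (14 + A)*(-9 + p - 2*A*p + 2*A²*p²))
G(K) = K
-439*G(10) + k(-5, -17) = -439*10 + (-126 + 14*(-5) - 17*(-9 - 2*(-17)*(-5) + 2*(-17)²*(-5)²) - 27*(-17)*(-5) + 28*(-17)²*(-5)²) = -4390 + (-126 - 70 - 17*(-9 - 170 + 2*289*25) - 2295 + 28*289*25) = -4390 + (-126 - 70 - 17*(-9 - 170 + 14450) - 2295 + 202300) = -4390 + (-126 - 70 - 17*14271 - 2295 + 202300) = -4390 + (-126 - 70 - 242607 - 2295 + 202300) = -4390 - 42798 = -47188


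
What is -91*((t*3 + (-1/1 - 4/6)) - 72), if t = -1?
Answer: 20930/3 ≈ 6976.7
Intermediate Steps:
-91*((t*3 + (-1/1 - 4/6)) - 72) = -91*((-1*3 + (-1/1 - 4/6)) - 72) = -91*((-3 + (-1*1 - 4*1/6)) - 72) = -91*((-3 + (-1 - 2/3)) - 72) = -91*((-3 - 5/3) - 72) = -91*(-14/3 - 72) = -91*(-230/3) = 20930/3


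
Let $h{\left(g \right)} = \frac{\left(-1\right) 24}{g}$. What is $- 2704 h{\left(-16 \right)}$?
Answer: $-4056$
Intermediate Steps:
$h{\left(g \right)} = - \frac{24}{g}$
$- 2704 h{\left(-16 \right)} = - 2704 \left(- \frac{24}{-16}\right) = - 2704 \left(\left(-24\right) \left(- \frac{1}{16}\right)\right) = \left(-2704\right) \frac{3}{2} = -4056$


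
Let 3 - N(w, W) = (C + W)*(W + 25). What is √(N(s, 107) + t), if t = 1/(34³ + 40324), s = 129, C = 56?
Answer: I*√34101430803841/39814 ≈ 146.67*I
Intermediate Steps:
N(w, W) = 3 - (25 + W)*(56 + W) (N(w, W) = 3 - (56 + W)*(W + 25) = 3 - (56 + W)*(25 + W) = 3 - (25 + W)*(56 + W))
t = 1/79628 (t = 1/(39304 + 40324) = 1/79628 ≈ 1.2558e-5)
√(N(s, 107) + t) = √((-1397 - 1*107² - 81*107) + 1/79628) = √((-1397 - 1*11449 - 8667) + 1/79628) = √((-1397 - 11449 - 8667) + 1/79628) = √(-21513 + 1/79628) = √(-1713037163/79628) = I*√34101430803841/39814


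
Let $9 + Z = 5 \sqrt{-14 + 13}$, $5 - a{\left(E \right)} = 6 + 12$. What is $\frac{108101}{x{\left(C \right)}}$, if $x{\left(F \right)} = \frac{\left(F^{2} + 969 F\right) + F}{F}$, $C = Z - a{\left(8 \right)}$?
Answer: $\frac{105290374}{948701} - \frac{540505 i}{948701} \approx 110.98 - 0.56973 i$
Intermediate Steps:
$a{\left(E \right)} = -13$ ($a{\left(E \right)} = 5 - \left(6 + 12\right) = 5 - 18 = -13$)
$Z = -9 + 5 i$ ($Z = -9 + 5 \sqrt{-14 + 13} = -9 + 5 \sqrt{-1} = -9 + 5 i \approx -9.0 + 5.0 i$)
$C = 4 + 5 i$ ($C = \left(-9 + 5 i\right) - -13 = \left(-9 + 5 i\right) + 13 = 4 + 5 i \approx 4.0 + 5.0 i$)
$x{\left(F \right)} = \frac{F^{2} + 970 F}{F}$
$\frac{108101}{x{\left(C \right)}} = \frac{108101}{970 + \left(4 + 5 i\right)} = \frac{108101}{974 + 5 i} = 108101 \frac{974 - 5 i}{948701} = \frac{108101 \left(974 - 5 i\right)}{948701}$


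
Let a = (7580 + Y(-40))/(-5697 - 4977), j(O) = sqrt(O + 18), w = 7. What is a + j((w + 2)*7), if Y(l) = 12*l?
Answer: 44483/5337 ≈ 8.3348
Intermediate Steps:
j(O) = sqrt(18 + O)
a = -3550/5337 (a = (7580 + 12*(-40))/(-5697 - 4977) = (7580 - 480)/(-10674) = 7100*(-1/10674) = -3550/5337 ≈ -0.66517)
a + j((w + 2)*7) = -3550/5337 + sqrt(18 + (7 + 2)*7) = -3550/5337 + sqrt(18 + 9*7) = -3550/5337 + sqrt(18 + 63) = -3550/5337 + sqrt(81) = -3550/5337 + 9 = 44483/5337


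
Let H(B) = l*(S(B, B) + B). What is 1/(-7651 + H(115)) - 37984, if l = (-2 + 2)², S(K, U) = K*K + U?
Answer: -290615585/7651 ≈ -37984.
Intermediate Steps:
S(K, U) = U + K² (S(K, U) = K² + U = U + K²)
l = 0 (l = 0² = 0)
H(B) = 0 (H(B) = 0*((B + B²) + B) = 0*(B² + 2*B) = 0)
1/(-7651 + H(115)) - 37984 = 1/(-7651 + 0) - 37984 = 1/(-7651) - 37984 = -1/7651 - 37984 = -290615585/7651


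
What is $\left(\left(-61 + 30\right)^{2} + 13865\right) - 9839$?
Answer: $4987$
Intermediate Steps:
$\left(\left(-61 + 30\right)^{2} + 13865\right) - 9839 = \left(\left(-31\right)^{2} + 13865\right) - 9839 = \left(961 + 13865\right) - 9839 = 14826 - 9839 = 4987$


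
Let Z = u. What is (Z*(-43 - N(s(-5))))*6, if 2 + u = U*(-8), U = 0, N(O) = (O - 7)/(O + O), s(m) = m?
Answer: 2652/5 ≈ 530.40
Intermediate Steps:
N(O) = (-7 + O)/(2*O) (N(O) = (-7 + O)/((2*O)) = (-7 + O)*(1/(2*O)) = (-7 + O)/(2*O))
u = -2 (u = -2 + 0*(-8) = -2 + 0 = -2)
Z = -2
(Z*(-43 - N(s(-5))))*6 = -2*(-43 - (-7 - 5)/(2*(-5)))*6 = -2*(-43 - (-1)*(-12)/(2*5))*6 = -2*(-43 - 1*6/5)*6 = -2*(-43 - 6/5)*6 = -2*(-221/5)*6 = (442/5)*6 = 2652/5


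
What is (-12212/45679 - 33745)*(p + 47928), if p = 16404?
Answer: -99164565710244/45679 ≈ -2.1709e+9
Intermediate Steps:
(-12212/45679 - 33745)*(p + 47928) = (-12212/45679 - 33745)*(16404 + 47928) = (-12212*1/45679 - 33745)*64332 = (-12212/45679 - 33745)*64332 = -1541450067/45679*64332 = -99164565710244/45679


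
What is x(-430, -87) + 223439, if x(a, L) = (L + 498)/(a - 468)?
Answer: 200647811/898 ≈ 2.2344e+5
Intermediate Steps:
x(a, L) = (498 + L)/(-468 + a)
x(-430, -87) + 223439 = (498 - 87)/(-468 - 430) + 223439 = 411/(-898) + 223439 = -1/898*411 + 223439 = -411/898 + 223439 = 200647811/898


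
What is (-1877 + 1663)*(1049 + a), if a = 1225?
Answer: -486636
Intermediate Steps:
(-1877 + 1663)*(1049 + a) = (-1877 + 1663)*(1049 + 1225) = -214*2274 = -486636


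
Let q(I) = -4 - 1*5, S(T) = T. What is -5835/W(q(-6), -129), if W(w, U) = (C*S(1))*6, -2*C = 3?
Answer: 1945/3 ≈ 648.33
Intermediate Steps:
C = -3/2 (C = -1/2*3 = -3/2 ≈ -1.5000)
q(I) = -9 (q(I) = -4 - 5 = -9)
W(w, U) = -9 (W(w, U) = -3/2*1*6 = -3/2*6 = -9)
-5835/W(q(-6), -129) = -5835/(-9) = -5835*(-1/9) = 1945/3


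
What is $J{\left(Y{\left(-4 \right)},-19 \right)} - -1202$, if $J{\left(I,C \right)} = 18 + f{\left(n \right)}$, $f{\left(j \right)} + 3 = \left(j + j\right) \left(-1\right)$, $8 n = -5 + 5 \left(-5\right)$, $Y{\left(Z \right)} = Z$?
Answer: $\frac{2449}{2} \approx 1224.5$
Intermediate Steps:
$n = - \frac{15}{4}$ ($n = \frac{-5 + 5 \left(-5\right)}{8} = \frac{-5 - 25}{8} = \frac{1}{8} \left(-30\right) = - \frac{15}{4} \approx -3.75$)
$f{\left(j \right)} = -3 - 2 j$ ($f{\left(j \right)} = -3 + \left(j + j\right) \left(-1\right) = -3 + 2 j \left(-1\right) = -3 - 2 j$)
$J{\left(I,C \right)} = \frac{45}{2}$ ($J{\left(I,C \right)} = 18 - - \frac{9}{2} = 18 + \left(-3 + \frac{15}{2}\right) = 18 + \frac{9}{2} = \frac{45}{2}$)
$J{\left(Y{\left(-4 \right)},-19 \right)} - -1202 = \frac{45}{2} - -1202 = \frac{45}{2} + 1202 = \frac{2449}{2}$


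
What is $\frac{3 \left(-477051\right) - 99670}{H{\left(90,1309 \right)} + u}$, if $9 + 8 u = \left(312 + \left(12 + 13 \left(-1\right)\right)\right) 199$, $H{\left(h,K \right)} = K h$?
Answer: $- \frac{218689}{17935} \approx -12.193$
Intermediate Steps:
$u = 7735$ ($u = - \frac{9}{8} + \frac{\left(312 + \left(12 + 13 \left(-1\right)\right)\right) 199}{8} = - \frac{9}{8} + \frac{\left(312 + \left(12 - 13\right)\right) 199}{8} = - \frac{9}{8} + \frac{\left(312 - 1\right) 199}{8} = - \frac{9}{8} + \frac{311 \cdot 199}{8} = - \frac{9}{8} + \frac{1}{8} \cdot 61889 = - \frac{9}{8} + \frac{61889}{8} = 7735$)
$\frac{3 \left(-477051\right) - 99670}{H{\left(90,1309 \right)} + u} = \frac{3 \left(-477051\right) - 99670}{1309 \cdot 90 + 7735} = \frac{-1431153 - 99670}{117810 + 7735} = - \frac{1530823}{125545} = \left(-1530823\right) \frac{1}{125545} = - \frac{218689}{17935}$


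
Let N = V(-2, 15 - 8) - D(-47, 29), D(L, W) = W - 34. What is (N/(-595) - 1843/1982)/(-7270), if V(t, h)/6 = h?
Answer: 1189739/8573438300 ≈ 0.00013877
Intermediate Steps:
V(t, h) = 6*h
D(L, W) = -34 + W
N = 47 (N = 6*(15 - 8) - (-34 + 29) = 6*7 - 1*(-5) = 42 + 5 = 47)
(N/(-595) - 1843/1982)/(-7270) = (47/(-595) - 1843/1982)/(-7270) = (47*(-1/595) - 1843*1/1982)*(-1/7270) = (-47/595 - 1843/1982)*(-1/7270) = -1189739/1179290*(-1/7270) = 1189739/8573438300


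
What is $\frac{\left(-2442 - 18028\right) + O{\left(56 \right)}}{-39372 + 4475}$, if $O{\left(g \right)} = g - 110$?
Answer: $\frac{20524}{34897} \approx 0.58813$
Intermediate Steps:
$O{\left(g \right)} = -110 + g$ ($O{\left(g \right)} = g - 110 = -110 + g$)
$\frac{\left(-2442 - 18028\right) + O{\left(56 \right)}}{-39372 + 4475} = \frac{\left(-2442 - 18028\right) + \left(-110 + 56\right)}{-39372 + 4475} = \frac{\left(-2442 - 18028\right) - 54}{-34897} = \left(-20470 - 54\right) \left(- \frac{1}{34897}\right) = \left(-20524\right) \left(- \frac{1}{34897}\right) = \frac{20524}{34897}$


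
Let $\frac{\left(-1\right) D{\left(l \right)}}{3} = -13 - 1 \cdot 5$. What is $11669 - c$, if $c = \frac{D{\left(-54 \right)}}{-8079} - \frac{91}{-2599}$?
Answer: $\frac{81672381302}{6999107} \approx 11669.0$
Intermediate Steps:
$D{\left(l \right)} = 54$ ($D{\left(l \right)} = - 3 \left(-13 - 1 \cdot 5\right) = - 3 \left(-13 - 5\right) = \left(-3\right) \left(-18\right) = 54$)
$c = \frac{198281}{6999107}$ ($c = \frac{54}{-8079} - \frac{91}{-2599} = 54 \left(- \frac{1}{8079}\right) - - \frac{91}{2599} = - \frac{18}{2693} + \frac{91}{2599} = \frac{198281}{6999107} \approx 0.028329$)
$11669 - c = 11669 - \frac{198281}{6999107} = \frac{81672381302}{6999107}$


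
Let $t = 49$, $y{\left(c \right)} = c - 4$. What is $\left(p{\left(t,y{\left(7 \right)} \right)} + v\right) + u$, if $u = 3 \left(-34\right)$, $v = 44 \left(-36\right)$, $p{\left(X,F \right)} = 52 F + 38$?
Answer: $-1492$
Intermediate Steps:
$y{\left(c \right)} = -4 + c$ ($y{\left(c \right)} = c - 4 = -4 + c$)
$p{\left(X,F \right)} = 38 + 52 F$
$v = -1584$
$u = -102$
$\left(p{\left(t,y{\left(7 \right)} \right)} + v\right) + u = \left(\left(38 + 52 \left(-4 + 7\right)\right) - 1584\right) - 102 = \left(\left(38 + 52 \cdot 3\right) - 1584\right) - 102 = \left(\left(38 + 156\right) - 1584\right) - 102 = \left(194 - 1584\right) - 102 = -1390 - 102 = -1492$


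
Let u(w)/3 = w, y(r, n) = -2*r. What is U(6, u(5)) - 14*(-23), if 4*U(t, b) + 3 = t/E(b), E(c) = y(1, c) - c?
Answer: 21839/68 ≈ 321.16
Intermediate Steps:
u(w) = 3*w
E(c) = -2 - c (E(c) = -2*1 - c = -2 - c)
U(t, b) = -3/4 + t/(4*(-2 - b)) (U(t, b) = -3/4 + (t/(-2 - b))/4 = -3/4 + t/(4*(-2 - b)))
U(6, u(5)) - 14*(-23) = (-6 - 1*6 - 9*5)/(4*(2 + 3*5)) - 14*(-23) = (-6 - 6 - 3*15)/(4*(2 + 15)) + 322 = (1/4)*(-6 - 6 - 45)/17 + 322 = (1/4)*(1/17)*(-57) + 322 = -57/68 + 322 = 21839/68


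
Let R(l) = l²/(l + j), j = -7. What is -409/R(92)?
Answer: -34765/8464 ≈ -4.1074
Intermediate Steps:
R(l) = l²/(-7 + l) (R(l) = l²/(l - 7) = l²/(-7 + l))
-409/R(92) = -409/(92²/(-7 + 92)) = -409/(8464/85) = -409/(8464*(1/85)) = -409/8464/85 = -409*85/8464 = -34765/8464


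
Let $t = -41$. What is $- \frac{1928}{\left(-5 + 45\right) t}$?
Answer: $\frac{241}{205} \approx 1.1756$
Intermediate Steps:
$- \frac{1928}{\left(-5 + 45\right) t} = - \frac{1928}{\left(-5 + 45\right) \left(-41\right)} = - \frac{1928}{40 \left(-41\right)} = - \frac{1928}{-1640} = \left(-1928\right) \left(- \frac{1}{1640}\right) = \frac{241}{205}$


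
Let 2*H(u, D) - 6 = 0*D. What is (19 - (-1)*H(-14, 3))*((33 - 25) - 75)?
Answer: -1474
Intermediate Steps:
H(u, D) = 3 (H(u, D) = 3 + (0*D)/2 = 3 + (½)*0 = 3 + 0 = 3)
(19 - (-1)*H(-14, 3))*((33 - 25) - 75) = (19 - (-1)*3)*((33 - 25) - 75) = (19 - 1*(-3))*(8 - 75) = (19 + 3)*(-67) = 22*(-67) = -1474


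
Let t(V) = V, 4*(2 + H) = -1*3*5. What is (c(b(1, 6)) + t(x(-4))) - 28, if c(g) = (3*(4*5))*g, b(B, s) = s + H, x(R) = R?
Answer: -17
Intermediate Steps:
H = -23/4 (H = -2 + (-1*3*5)/4 = -2 + (-3*5)/4 = -2 + (1/4)*(-15) = -2 - 15/4 = -23/4 ≈ -5.7500)
b(B, s) = -23/4 + s (b(B, s) = s - 23/4 = -23/4 + s)
c(g) = 60*g (c(g) = (3*20)*g = 60*g)
(c(b(1, 6)) + t(x(-4))) - 28 = (60*(-23/4 + 6) - 4) - 28 = (60*(1/4) - 4) - 28 = (15 - 4) - 28 = 11 - 28 = -17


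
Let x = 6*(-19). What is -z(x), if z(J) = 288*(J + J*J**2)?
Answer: 426717504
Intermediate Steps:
x = -114
z(J) = 288*J + 288*J**3 (z(J) = 288*(J + J**3) = 288*J + 288*J**3)
-z(x) = -288*(-114)*(1 + (-114)**2) = -288*(-114)*(1 + 12996) = -288*(-114)*12997 = -1*(-426717504) = 426717504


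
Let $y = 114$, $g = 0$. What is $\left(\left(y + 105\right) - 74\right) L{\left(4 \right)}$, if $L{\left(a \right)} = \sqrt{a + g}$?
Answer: $290$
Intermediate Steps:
$L{\left(a \right)} = \sqrt{a}$ ($L{\left(a \right)} = \sqrt{a + 0} = \sqrt{a}$)
$\left(\left(y + 105\right) - 74\right) L{\left(4 \right)} = \left(\left(114 + 105\right) - 74\right) \sqrt{4} = \left(219 - 74\right) 2 = 145 \cdot 2 = 290$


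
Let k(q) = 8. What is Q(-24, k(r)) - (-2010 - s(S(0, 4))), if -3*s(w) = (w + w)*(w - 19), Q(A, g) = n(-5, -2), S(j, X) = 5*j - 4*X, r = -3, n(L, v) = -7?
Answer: 4889/3 ≈ 1629.7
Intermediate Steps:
S(j, X) = -4*X + 5*j
Q(A, g) = -7
s(w) = -2*w*(-19 + w)/3 (s(w) = -(w + w)*(w - 19)/3 = -2*w*(-19 + w)/3)
Q(-24, k(r)) - (-2010 - s(S(0, 4))) = -7 - (-2010 - 2*(-4*4 + 5*0)*(19 - (-4*4 + 5*0))/3) = -7 - (-2010 - 2*(-16 + 0)*(19 - (-16 + 0))/3) = -7 - (-2010 - 2*(-16)*(19 - 1*(-16))/3) = -7 - (-2010 - 2*(-16)*(19 + 16)/3) = -7 - (-2010 - 2*(-16)*35/3) = -7 - (-2010 - 1*(-1120/3)) = -7 - (-2010 + 1120/3) = -7 - 1*(-4910/3) = -7 + 4910/3 = 4889/3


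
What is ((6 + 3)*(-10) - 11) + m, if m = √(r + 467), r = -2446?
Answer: -101 + I*√1979 ≈ -101.0 + 44.486*I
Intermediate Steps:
m = I*√1979 (m = √(-2446 + 467) = √(-1979) = I*√1979 ≈ 44.486*I)
((6 + 3)*(-10) - 11) + m = ((6 + 3)*(-10) - 11) + I*√1979 = (9*(-10) - 11) + I*√1979 = (-90 - 11) + I*√1979 = -101 + I*√1979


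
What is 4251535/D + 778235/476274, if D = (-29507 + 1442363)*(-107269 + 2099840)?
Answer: 365150260868351825/223469022352666104 ≈ 1.6340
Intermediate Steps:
D = 2815215892776 (D = 1412856*1992571 = 2815215892776)
4251535/D + 778235/476274 = 4251535/2815215892776 + 778235/476274 = 365150260868351825/223469022352666104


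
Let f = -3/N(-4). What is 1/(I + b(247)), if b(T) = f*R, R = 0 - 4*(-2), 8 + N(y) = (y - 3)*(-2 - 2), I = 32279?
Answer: 5/161389 ≈ 3.0981e-5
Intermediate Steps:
N(y) = 4 - 4*y (N(y) = -8 + (y - 3)*(-2 - 2) = -8 + (-3 + y)*(-4) = -8 + (12 - 4*y) = 4 - 4*y)
R = 8 (R = 0 + 8 = 8)
f = -3/20 (f = -3/(4 - 4*(-4)) = -3/(4 + 16) = -3/20 ≈ -0.15000)
b(T) = -6/5 (b(T) = -3/20*8 = -6/5)
1/(I + b(247)) = 1/(32279 - 6/5) = 1/(161389/5) = 5/161389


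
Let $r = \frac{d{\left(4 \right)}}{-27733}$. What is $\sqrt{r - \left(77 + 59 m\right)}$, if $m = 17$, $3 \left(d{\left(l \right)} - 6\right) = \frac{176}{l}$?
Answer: $\frac{i \sqrt{7475844647418}}{83199} \approx 32.863 i$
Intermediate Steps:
$d{\left(l \right)} = 6 + \frac{176}{3 l}$ ($d{\left(l \right)} = 6 + \frac{176 \frac{1}{l}}{3} = 6 + \frac{176}{3 l}$)
$r = - \frac{62}{83199}$ ($r = \frac{6 + \frac{176}{3 \cdot 4}}{-27733} = \left(6 + \frac{176}{3} \cdot \frac{1}{4}\right) \left(- \frac{1}{27733}\right) = \left(6 + \frac{44}{3}\right) \left(- \frac{1}{27733}\right) = \frac{62}{3} \left(- \frac{1}{27733}\right) = - \frac{62}{83199} \approx -0.0007452$)
$\sqrt{r - \left(77 + 59 m\right)} = \sqrt{- \frac{62}{83199} - 1080} = \sqrt{- \frac{89854982}{83199}} = \frac{i \sqrt{7475844647418}}{83199}$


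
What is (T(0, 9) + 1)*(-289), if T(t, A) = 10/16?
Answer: -3757/8 ≈ -469.63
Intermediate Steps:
T(t, A) = 5/8 (T(t, A) = 10*(1/16) = 5/8)
(T(0, 9) + 1)*(-289) = (5/8 + 1)*(-289) = (13/8)*(-289) = -3757/8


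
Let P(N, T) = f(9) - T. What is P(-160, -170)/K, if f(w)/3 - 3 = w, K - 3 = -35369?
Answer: -103/17683 ≈ -0.0058248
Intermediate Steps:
K = -35366 (K = 3 - 35369 = -35366)
f(w) = 9 + 3*w
P(N, T) = 36 - T (P(N, T) = (9 + 3*9) - T = (9 + 27) - T = 36 - T)
P(-160, -170)/K = (36 - 1*(-170))/(-35366) = (36 + 170)*(-1/35366) = 206*(-1/35366) = -103/17683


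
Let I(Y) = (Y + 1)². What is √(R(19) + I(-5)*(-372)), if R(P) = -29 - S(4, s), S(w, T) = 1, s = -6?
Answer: I*√5982 ≈ 77.343*I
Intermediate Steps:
I(Y) = (1 + Y)²
R(P) = -30 (R(P) = -29 - 1*1 = -29 - 1 = -30)
√(R(19) + I(-5)*(-372)) = √(-30 + (1 - 5)²*(-372)) = √(-30 + (-4)²*(-372)) = √(-30 + 16*(-372)) = √(-30 - 5952) = √(-5982) = I*√5982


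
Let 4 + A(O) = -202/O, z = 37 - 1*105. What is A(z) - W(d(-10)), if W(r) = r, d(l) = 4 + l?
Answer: 169/34 ≈ 4.9706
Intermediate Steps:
z = -68 (z = 37 - 105 = -68)
A(O) = -4 - 202/O
A(z) - W(d(-10)) = (-4 - 202/(-68)) - (4 - 10) = (-4 - 202*(-1/68)) - 1*(-6) = (-4 + 101/34) + 6 = -35/34 + 6 = 169/34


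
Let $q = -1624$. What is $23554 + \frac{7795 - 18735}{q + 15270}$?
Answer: $\frac{160703472}{6823} \approx 23553.0$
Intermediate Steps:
$23554 + \frac{7795 - 18735}{q + 15270} = 23554 + \frac{7795 - 18735}{-1624 + 15270} = 23554 - \frac{10940}{13646} = 23554 - \frac{5470}{6823} = \frac{160703472}{6823}$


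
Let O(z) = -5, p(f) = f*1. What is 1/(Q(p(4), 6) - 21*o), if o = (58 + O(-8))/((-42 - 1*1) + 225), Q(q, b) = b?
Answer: -26/3 ≈ -8.6667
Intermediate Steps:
p(f) = f
o = 53/182 (o = (58 - 5)/((-42 - 1*1) + 225) = 53/((-42 - 1) + 225) = 53/(-43 + 225) = 53/182 ≈ 0.29121)
1/(Q(p(4), 6) - 21*o) = 1/(6 - 21*53/182) = 1/(6 - 159/26) = 1/(-3/26) = -26/3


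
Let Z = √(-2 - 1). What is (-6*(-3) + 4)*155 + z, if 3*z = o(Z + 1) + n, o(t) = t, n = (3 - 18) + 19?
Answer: 10235/3 + I*√3/3 ≈ 3411.7 + 0.57735*I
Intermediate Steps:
Z = I*√3 (Z = √(-3) = I*√3 ≈ 1.732*I)
n = 4 (n = -15 + 19 = 4)
z = 5/3 + I*√3/3 (z = ((I*√3 + 1) + 4)/3 = ((1 + I*√3) + 4)/3 = (5 + I*√3)/3 = 5/3 + I*√3/3 ≈ 1.6667 + 0.57735*I)
(-6*(-3) + 4)*155 + z = (-6*(-3) + 4)*155 + (5/3 + I*√3/3) = (18 + 4)*155 + (5/3 + I*√3/3) = 22*155 + (5/3 + I*√3/3) = 3410 + (5/3 + I*√3/3) = 10235/3 + I*√3/3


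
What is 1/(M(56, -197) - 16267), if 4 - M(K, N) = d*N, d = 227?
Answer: 1/28456 ≈ 3.5142e-5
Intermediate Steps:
M(K, N) = 4 - 227*N
1/(M(56, -197) - 16267) = 1/((4 - 227*(-197)) - 16267) = 1/((4 + 44719) - 16267) = 1/(44723 - 16267) = 1/28456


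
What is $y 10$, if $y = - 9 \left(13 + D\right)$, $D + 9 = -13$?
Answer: $810$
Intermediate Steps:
$D = -22$ ($D = -9 - 13 = -22$)
$y = 81$ ($y = - 9 \left(13 - 22\right) = \left(-9\right) \left(-9\right) = 81$)
$y 10 = 81 \cdot 10 = 810$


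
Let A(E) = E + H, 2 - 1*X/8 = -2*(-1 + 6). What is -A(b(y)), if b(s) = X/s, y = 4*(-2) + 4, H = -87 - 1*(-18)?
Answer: 93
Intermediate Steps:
X = 96 (X = 16 - (-16)*(-1 + 6) = 16 - (-16)*5 = 16 - 8*(-10) = 16 + 80 = 96)
H = -69 (H = -87 + 18 = -69)
y = -4 (y = -8 + 4 = -4)
b(s) = 96/s
A(E) = -69 + E (A(E) = E - 69 = -69 + E)
-A(b(y)) = -(-69 + 96/(-4)) = -(-69 + 96*(-¼)) = -(-69 - 24) = -1*(-93) = 93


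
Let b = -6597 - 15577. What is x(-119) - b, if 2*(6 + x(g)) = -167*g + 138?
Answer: 64347/2 ≈ 32174.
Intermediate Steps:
x(g) = 63 - 167*g/2 (x(g) = -6 + (-167*g + 138)/2 = -6 + (138 - 167*g)/2 = -6 + (69 - 167*g/2) = 63 - 167*g/2)
b = -22174
x(-119) - b = (63 - 167/2*(-119)) - 1*(-22174) = (63 + 19873/2) + 22174 = 19999/2 + 22174 = 64347/2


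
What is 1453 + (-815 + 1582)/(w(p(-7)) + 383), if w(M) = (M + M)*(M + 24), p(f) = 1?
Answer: 629916/433 ≈ 1454.8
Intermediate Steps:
w(M) = 2*M*(24 + M) (w(M) = (2*M)*(24 + M) = 2*M*(24 + M))
1453 + (-815 + 1582)/(w(p(-7)) + 383) = 1453 + (-815 + 1582)/(2*1*(24 + 1) + 383) = 1453 + 767/(2*1*25 + 383) = 1453 + 767/(50 + 383) = 1453 + 767/433 = 629916/433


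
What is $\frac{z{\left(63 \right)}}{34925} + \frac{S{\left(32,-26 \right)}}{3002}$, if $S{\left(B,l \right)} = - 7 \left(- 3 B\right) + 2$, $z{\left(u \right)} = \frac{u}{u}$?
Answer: $\frac{11771226}{52422425} \approx 0.22455$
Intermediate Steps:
$z{\left(u \right)} = 1$
$S{\left(B,l \right)} = 2 + 21 B$ ($S{\left(B,l \right)} = 21 B + 2 = 2 + 21 B$)
$\frac{z{\left(63 \right)}}{34925} + \frac{S{\left(32,-26 \right)}}{3002} = 1 \cdot \frac{1}{34925} + \frac{2 + 21 \cdot 32}{3002} = 1 \cdot \frac{1}{34925} + \left(2 + 672\right) \frac{1}{3002} = \frac{1}{34925} + 674 \cdot \frac{1}{3002} = \frac{1}{34925} + \frac{337}{1501} = \frac{11771226}{52422425}$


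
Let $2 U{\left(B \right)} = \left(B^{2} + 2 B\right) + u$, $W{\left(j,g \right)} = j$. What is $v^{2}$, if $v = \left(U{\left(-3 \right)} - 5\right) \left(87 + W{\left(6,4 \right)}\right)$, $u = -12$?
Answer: $\frac{3122289}{4} \approx 7.8057 \cdot 10^{5}$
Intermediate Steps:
$U{\left(B \right)} = -6 + B + \frac{B^{2}}{2}$ ($U{\left(B \right)} = \frac{\left(B^{2} + 2 B\right) - 12}{2} = \frac{-12 + B^{2} + 2 B}{2} = -6 + B + \frac{B^{2}}{2}$)
$v = - \frac{1767}{2}$ ($v = \left(\left(-6 - 3 + \frac{\left(-3\right)^{2}}{2}\right) - 5\right) \left(87 + 6\right) = \left(\left(-6 - 3 + \frac{1}{2} \cdot 9\right) - 5\right) 93 = \left(\left(-6 - 3 + \frac{9}{2}\right) - 5\right) 93 = \left(- \frac{9}{2} - 5\right) 93 = \left(- \frac{19}{2}\right) 93 = - \frac{1767}{2} \approx -883.5$)
$v^{2} = \left(- \frac{1767}{2}\right)^{2} = \frac{3122289}{4}$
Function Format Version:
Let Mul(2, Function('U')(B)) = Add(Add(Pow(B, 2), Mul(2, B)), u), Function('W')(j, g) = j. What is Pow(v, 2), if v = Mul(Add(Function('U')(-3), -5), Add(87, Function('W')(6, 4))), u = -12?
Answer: Rational(3122289, 4) ≈ 7.8057e+5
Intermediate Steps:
Function('U')(B) = Add(-6, B, Mul(Rational(1, 2), Pow(B, 2))) (Function('U')(B) = Mul(Rational(1, 2), Add(Add(Pow(B, 2), Mul(2, B)), -12)) = Mul(Rational(1, 2), Add(-12, Pow(B, 2), Mul(2, B))) = Add(-6, B, Mul(Rational(1, 2), Pow(B, 2))))
v = Rational(-1767, 2) (v = Mul(Add(Add(-6, -3, Mul(Rational(1, 2), Pow(-3, 2))), -5), Add(87, 6)) = Mul(Add(Add(-6, -3, Mul(Rational(1, 2), 9)), -5), 93) = Mul(Add(Add(-6, -3, Rational(9, 2)), -5), 93) = Mul(Add(Rational(-9, 2), -5), 93) = Mul(Rational(-19, 2), 93) = Rational(-1767, 2) ≈ -883.50)
Pow(v, 2) = Pow(Rational(-1767, 2), 2) = Rational(3122289, 4)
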